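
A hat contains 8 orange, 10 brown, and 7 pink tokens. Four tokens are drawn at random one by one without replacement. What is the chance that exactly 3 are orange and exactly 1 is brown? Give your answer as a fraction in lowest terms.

Unordered draws without replacement: count favorable combinations over C(25,4).
Favorable = C(8,3) · C(10,1) · C(7,0) = 560; total = C(25,4) = 12650.
P = 560/12650 = 56/1265 ≈ 0.0443.

56/1265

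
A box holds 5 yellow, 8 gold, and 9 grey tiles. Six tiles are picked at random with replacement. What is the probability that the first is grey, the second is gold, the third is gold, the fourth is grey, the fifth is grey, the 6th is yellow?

3645/1771561

Multiply the conditional probability of each draw in order, with replacement (the composition resets each draw).
P = (9/22) · (8/22) · (8/22) · (9/22) · (9/22) · (5/22) = 3645/1771561 ≈ 0.0021.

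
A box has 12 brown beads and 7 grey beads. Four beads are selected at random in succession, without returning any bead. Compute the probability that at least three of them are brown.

2035/3876

Sum the hypergeometric tail for j = 3,…,4 brown beads.
Favorable = C(12,3)·C(7,1) + C(12,4)·C(7,0) = 2035; total = C(19,4) = 3876.
P = 2035/3876 = 2035/3876 ≈ 0.5250.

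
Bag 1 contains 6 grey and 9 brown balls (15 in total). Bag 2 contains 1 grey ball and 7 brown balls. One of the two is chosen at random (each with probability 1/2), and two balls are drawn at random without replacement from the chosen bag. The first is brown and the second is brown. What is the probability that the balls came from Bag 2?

P(E | Bag 1) = 12/35; P(E | Bag 2) = 3/4.
P(E) = 1/2·12/35 + 1/2·3/4 = 153/280.
By Bayes' rule, P(Bag 2 | E) = 3/8 / 153/280 = 35/51 ≈ 0.6863.

35/51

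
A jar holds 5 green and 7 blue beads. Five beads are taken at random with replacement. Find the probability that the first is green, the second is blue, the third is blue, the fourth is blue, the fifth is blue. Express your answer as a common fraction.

12005/248832

Multiply the conditional probability of each draw in order, with replacement (the composition resets each draw).
P = (5/12) · (7/12) · (7/12) · (7/12) · (7/12) = 12005/248832 ≈ 0.0482.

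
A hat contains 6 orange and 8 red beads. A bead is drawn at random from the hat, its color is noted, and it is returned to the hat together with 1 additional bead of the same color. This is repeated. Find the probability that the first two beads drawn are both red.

After a red draw the hat holds 9 red out of 15.
P = (8/14)·(9/15) = 12/35 ≈ 0.3429.

12/35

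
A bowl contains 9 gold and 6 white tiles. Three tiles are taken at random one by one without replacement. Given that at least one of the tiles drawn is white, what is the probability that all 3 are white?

20/371

P(all 3 white) = C(6,3)/C(15,3) = 4/91; P(at least one white) = 1 − C(9,3)/C(15,3) = 53/65.
Since 'all 3 white' ⊆ 'at least one white', P(all 3 | at least one) = 4/91 / 53/65 = 20/371 ≈ 0.0539.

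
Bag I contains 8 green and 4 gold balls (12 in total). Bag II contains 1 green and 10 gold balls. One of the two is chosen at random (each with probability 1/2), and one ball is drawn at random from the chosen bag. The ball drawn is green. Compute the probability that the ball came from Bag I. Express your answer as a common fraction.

22/25

P(green | Bag I) = 2/3; P(green | Bag II) = 1/11.
P(green) = 1/2·2/3 + 1/2·1/11 = 25/66.
By Bayes' rule, P(Bag I | green) = 1/3 / 25/66 = 22/25 ≈ 0.8800.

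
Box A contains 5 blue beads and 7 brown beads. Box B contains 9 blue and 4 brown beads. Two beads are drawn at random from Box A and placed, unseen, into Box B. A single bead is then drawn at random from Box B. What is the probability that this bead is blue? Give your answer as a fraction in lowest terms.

59/90

Condition on how many of the transferred beads are blue (from Box A: 5 blue of 12; then Box B has 15 total).
  0 blue: C(5,0)C(7,2)/C(12,2) = 7/22; then P = 9/15
  1 blue: C(5,1)C(7,1)/C(12,2) = 35/66; then P = 10/15
  2 blue: C(5,2)C(7,0)/C(12,2) = 5/33; then P = 11/15
P(blue from Box B) = 59/90 ≈ 0.6556.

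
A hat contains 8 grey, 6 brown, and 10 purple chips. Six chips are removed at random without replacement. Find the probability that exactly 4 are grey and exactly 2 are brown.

Unordered draws without replacement: count favorable combinations over C(24,6).
Favorable = C(8,4) · C(6,2) · C(10,0) = 1050; total = C(24,6) = 134596.
P = 1050/134596 = 75/9614 ≈ 0.0078.

75/9614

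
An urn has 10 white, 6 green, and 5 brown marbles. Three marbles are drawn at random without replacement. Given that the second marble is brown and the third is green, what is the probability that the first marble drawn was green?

P(first=green and the second marble is brown and the third is green) = (6/21)·(5/20)·(5/19) = 5/266.
P(E) = Σ over first color = 5/133 + 5/266 + 2/133 = 1/14.
By Bayes, P(first=green | E) = 5/266 / 1/14 = 5/19 ≈ 0.2632.

5/19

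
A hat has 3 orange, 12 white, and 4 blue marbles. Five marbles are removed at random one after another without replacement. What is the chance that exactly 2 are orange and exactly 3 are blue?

1/969

Unordered draws without replacement: count favorable combinations over C(19,5).
Favorable = C(3,2) · C(12,0) · C(4,3) = 12; total = C(19,5) = 11628.
P = 12/11628 = 1/969 ≈ 0.0010.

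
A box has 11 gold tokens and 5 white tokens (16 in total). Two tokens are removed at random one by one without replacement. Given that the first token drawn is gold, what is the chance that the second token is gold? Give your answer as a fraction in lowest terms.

After removing 1 gold, the box has 10 gold out of 15 remaining.
P(second is gold | given) = 10/15 = 2/3 ≈ 0.6667.

2/3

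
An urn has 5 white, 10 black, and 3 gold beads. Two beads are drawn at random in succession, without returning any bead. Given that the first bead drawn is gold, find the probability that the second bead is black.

After removing 1 gold, the urn has 10 black out of 17 remaining.
P(second is black | given) = 10/17 ≈ 0.5882.

10/17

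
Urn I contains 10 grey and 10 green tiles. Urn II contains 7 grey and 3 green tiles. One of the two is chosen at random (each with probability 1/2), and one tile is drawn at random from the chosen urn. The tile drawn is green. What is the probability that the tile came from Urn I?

P(green | Urn I) = 1/2; P(green | Urn II) = 3/10.
P(green) = 1/2·1/2 + 1/2·3/10 = 2/5.
By Bayes' rule, P(Urn I | green) = 1/4 / 2/5 = 5/8 ≈ 0.6250.

5/8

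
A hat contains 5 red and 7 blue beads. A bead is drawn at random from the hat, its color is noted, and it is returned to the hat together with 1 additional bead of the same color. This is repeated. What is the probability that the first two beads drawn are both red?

5/26

After a red draw the hat holds 6 red out of 13.
P = (5/12)·(6/13) = 5/26 ≈ 0.1923.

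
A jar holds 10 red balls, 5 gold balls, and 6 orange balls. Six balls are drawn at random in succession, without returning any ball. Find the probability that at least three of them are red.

Sum the hypergeometric tail for j = 3,…,6 red balls.
Favorable = C(10,3)·C(11,3) + C(10,4)·C(11,2) + C(10,5)·C(11,1) + C(10,6)·C(11,0) = 34332; total = C(21,6) = 54264.
P = 34332/54264 = 2861/4522 ≈ 0.6327.

2861/4522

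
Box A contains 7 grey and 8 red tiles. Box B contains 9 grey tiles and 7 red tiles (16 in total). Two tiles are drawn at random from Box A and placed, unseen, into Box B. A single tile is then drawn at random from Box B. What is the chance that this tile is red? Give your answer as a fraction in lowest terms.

121/270

Condition on how many of the transferred tiles are red (from Box A: 8 red of 15; then Box B has 18 total).
  0 red: C(8,0)C(7,2)/C(15,2) = 1/5; then P = 7/18
  1 red: C(8,1)C(7,1)/C(15,2) = 8/15; then P = 8/18
  2 red: C(8,2)C(7,0)/C(15,2) = 4/15; then P = 9/18
P(red from Box B) = 121/270 ≈ 0.4481.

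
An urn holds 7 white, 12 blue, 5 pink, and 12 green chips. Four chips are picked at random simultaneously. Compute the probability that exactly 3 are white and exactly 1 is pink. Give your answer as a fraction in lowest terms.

5/1683

Unordered draws without replacement: count favorable combinations over C(36,4).
Favorable = C(7,3) · C(12,0) · C(5,1) · C(12,0) = 175; total = C(36,4) = 58905.
P = 175/58905 = 5/1683 ≈ 0.0030.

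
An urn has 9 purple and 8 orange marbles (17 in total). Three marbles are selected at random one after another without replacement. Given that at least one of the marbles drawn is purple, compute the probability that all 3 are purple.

7/52

P(all 3 purple) = C(9,3)/C(17,3) = 21/170; P(at least one purple) = 1 − C(8,3)/C(17,3) = 78/85.
Since 'all 3 purple' ⊆ 'at least one purple', P(all 3 | at least one) = 21/170 / 78/85 = 7/52 ≈ 0.1346.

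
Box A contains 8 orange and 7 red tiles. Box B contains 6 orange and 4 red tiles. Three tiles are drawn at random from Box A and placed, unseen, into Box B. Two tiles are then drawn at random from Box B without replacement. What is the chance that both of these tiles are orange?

127/390

Condition on how many of the transferred tiles are orange (from Box A: 8 orange of 15; then Box B has 13 total).
  0 orange: C(8,0)C(7,3)/C(15,3) = 1/13; then P = C(6,2)/C(13,2) = 5/26
  1 orange: C(8,1)C(7,2)/C(15,3) = 24/65; then P = C(7,2)/C(13,2) = 7/26
  2 orange: C(8,2)C(7,1)/C(15,3) = 28/65; then P = C(8,2)/C(13,2) = 14/39
  3 orange: C(8,3)C(7,0)/C(15,3) = 8/65; then P = C(9,2)/C(13,2) = 6/13
P(both orange) = 127/390 ≈ 0.3256.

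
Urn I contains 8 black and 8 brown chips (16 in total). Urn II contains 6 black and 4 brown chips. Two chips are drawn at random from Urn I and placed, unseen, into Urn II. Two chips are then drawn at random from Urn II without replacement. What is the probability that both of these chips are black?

Condition on how many of the transferred chips are black (from Urn I: 8 black of 16; then Urn II has 12 total).
  0 black: C(8,0)C(8,2)/C(16,2) = 7/30; then P = C(6,2)/C(12,2) = 5/22
  1 black: C(8,1)C(8,1)/C(16,2) = 8/15; then P = C(7,2)/C(12,2) = 7/22
  2 black: C(8,2)C(8,0)/C(16,2) = 7/30; then P = C(8,2)/C(12,2) = 14/33
P(both black) = 637/1980 ≈ 0.3217.

637/1980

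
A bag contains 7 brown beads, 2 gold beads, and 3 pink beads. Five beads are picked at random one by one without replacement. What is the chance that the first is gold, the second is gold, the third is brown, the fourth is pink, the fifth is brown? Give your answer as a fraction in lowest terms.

7/2640

Multiply the conditional probability of each draw in order, without replacement, so each draw removes one from its color and from the total.
P = (2/12) · (1/11) · (7/10) · (3/9) · (6/8) = 7/2640 ≈ 0.0027.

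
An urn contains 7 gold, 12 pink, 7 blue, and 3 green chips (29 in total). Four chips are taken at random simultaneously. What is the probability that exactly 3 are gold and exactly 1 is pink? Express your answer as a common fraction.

Unordered draws without replacement: count favorable combinations over C(29,4).
Favorable = C(7,3) · C(12,1) · C(7,0) · C(3,0) = 420; total = C(29,4) = 23751.
P = 420/23751 = 20/1131 ≈ 0.0177.

20/1131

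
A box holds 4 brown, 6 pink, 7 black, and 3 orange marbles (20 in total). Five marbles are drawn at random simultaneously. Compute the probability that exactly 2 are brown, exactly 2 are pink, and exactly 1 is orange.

45/2584

Unordered draws without replacement: count favorable combinations over C(20,5).
Favorable = C(4,2) · C(6,2) · C(7,0) · C(3,1) = 270; total = C(20,5) = 15504.
P = 270/15504 = 45/2584 ≈ 0.0174.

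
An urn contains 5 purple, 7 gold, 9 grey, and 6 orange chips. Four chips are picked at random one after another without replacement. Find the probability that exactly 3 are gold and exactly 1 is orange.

Unordered draws without replacement: count favorable combinations over C(27,4).
Favorable = C(5,0) · C(7,3) · C(9,0) · C(6,1) = 210; total = C(27,4) = 17550.
P = 210/17550 = 7/585 ≈ 0.0120.

7/585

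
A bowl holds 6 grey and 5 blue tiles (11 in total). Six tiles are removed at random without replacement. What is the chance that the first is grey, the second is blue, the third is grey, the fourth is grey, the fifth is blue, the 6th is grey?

5/231

Multiply the conditional probability of each draw in order, without replacement, so each draw removes one from its color and from the total.
P = (6/11) · (5/10) · (5/9) · (4/8) · (4/7) · (3/6) = 5/231 ≈ 0.0216.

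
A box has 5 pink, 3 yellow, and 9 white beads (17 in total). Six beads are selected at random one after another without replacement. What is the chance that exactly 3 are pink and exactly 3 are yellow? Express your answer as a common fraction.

Unordered draws without replacement: count favorable combinations over C(17,6).
Favorable = C(5,3) · C(3,3) · C(9,0) = 10; total = C(17,6) = 12376.
P = 10/12376 = 5/6188 ≈ 0.0008.

5/6188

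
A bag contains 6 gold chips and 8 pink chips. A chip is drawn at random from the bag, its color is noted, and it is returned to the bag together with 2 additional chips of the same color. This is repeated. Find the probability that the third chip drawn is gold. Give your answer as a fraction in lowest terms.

3/7

Sum over the four possibilities for the first two draws (gold/not-gold each), tracking how the gold count and total change by +2 per draw.
P(third is gold) = 3/7 ≈ 0.4286. (In a Pólya urn every draw has the same marginal probability 6/14.)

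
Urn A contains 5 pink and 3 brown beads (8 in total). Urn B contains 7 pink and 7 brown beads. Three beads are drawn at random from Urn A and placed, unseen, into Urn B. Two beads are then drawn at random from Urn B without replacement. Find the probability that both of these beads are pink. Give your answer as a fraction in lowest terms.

Condition on how many of the transferred beads are pink (from Urn A: 5 pink of 8; then Urn B has 17 total).
  0 pink: C(5,0)C(3,3)/C(8,3) = 1/56; then P = C(7,2)/C(17,2) = 21/136
  1 pink: C(5,1)C(3,2)/C(8,3) = 15/56; then P = C(8,2)/C(17,2) = 7/34
  2 pink: C(5,2)C(3,1)/C(8,3) = 15/28; then P = C(9,2)/C(17,2) = 9/34
  3 pink: C(5,3)C(3,0)/C(8,3) = 5/28; then P = C(10,2)/C(17,2) = 45/136
P(both pink) = 1971/7616 ≈ 0.2588.

1971/7616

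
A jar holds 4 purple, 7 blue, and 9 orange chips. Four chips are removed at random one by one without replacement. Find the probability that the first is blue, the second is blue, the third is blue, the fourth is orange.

21/1292

Multiply the conditional probability of each draw in order, without replacement, so each draw removes one from its color and from the total.
P = (7/20) · (6/19) · (5/18) · (9/17) = 21/1292 ≈ 0.0163.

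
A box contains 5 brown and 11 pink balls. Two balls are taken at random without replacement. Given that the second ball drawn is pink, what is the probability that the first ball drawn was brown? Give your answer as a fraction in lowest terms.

1/3

P(first=brown and the second ball drawn is pink) = (5/16)·(11/15) = 11/48.
P(the second ball drawn is pink) = Σ over first color = 11/48 + 11/24 = 11/16.
By Bayes, P(first=brown | the second ball drawn is pink) = 11/48 / 11/16 = 1/3 ≈ 0.3333.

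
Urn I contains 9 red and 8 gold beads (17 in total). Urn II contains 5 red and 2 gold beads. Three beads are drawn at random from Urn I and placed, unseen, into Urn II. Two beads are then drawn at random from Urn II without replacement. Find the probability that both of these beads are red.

637/1530

Condition on how many of the transferred beads are red (from Urn I: 9 red of 17; then Urn II has 10 total).
  0 red: C(9,0)C(8,3)/C(17,3) = 7/85; then P = C(5,2)/C(10,2) = 2/9
  1 red: C(9,1)C(8,2)/C(17,3) = 63/170; then P = C(6,2)/C(10,2) = 1/3
  2 red: C(9,2)C(8,1)/C(17,3) = 36/85; then P = C(7,2)/C(10,2) = 7/15
  3 red: C(9,3)C(8,0)/C(17,3) = 21/170; then P = C(8,2)/C(10,2) = 28/45
P(both red) = 637/1530 ≈ 0.4163.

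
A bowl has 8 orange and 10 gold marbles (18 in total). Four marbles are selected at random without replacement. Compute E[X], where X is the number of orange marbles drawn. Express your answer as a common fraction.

16/9

By linearity of expectation, E[X] = Σ P(draw i is orange); by symmetry each draw (even without replacement) has P(orange) = 8/18.
E[X] = 4 · 8/18 = 16/9 ≈ 1.7778.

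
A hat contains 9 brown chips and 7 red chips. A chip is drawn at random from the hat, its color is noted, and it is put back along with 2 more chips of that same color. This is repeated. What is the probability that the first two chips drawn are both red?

After a red draw the hat holds 9 red out of 18.
P = (7/16)·(9/18) = 7/32 ≈ 0.2188.

7/32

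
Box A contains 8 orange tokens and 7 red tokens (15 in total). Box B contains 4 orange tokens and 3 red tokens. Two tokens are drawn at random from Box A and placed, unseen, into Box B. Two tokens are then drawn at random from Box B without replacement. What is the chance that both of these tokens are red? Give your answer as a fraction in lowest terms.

Condition on how many of the transferred tokens are red (from Box A: 7 red of 15; then Box B has 9 total).
  0 red: C(7,0)C(8,2)/C(15,2) = 4/15; then P = C(3,2)/C(9,2) = 1/12
  1 red: C(7,1)C(8,1)/C(15,2) = 8/15; then P = C(4,2)/C(9,2) = 1/6
  2 red: C(7,2)C(8,0)/C(15,2) = 1/5; then P = C(5,2)/C(9,2) = 5/18
P(both red) = 1/6 ≈ 0.1667.

1/6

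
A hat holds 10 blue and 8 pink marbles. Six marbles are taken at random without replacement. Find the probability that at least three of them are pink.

249/442

Sum the hypergeometric tail for j = 3,…,6 pink marbles.
Favorable = C(8,3)·C(10,3) + C(8,4)·C(10,2) + C(8,5)·C(10,1) + C(8,6)·C(10,0) = 10458; total = C(18,6) = 18564.
P = 10458/18564 = 249/442 ≈ 0.5633.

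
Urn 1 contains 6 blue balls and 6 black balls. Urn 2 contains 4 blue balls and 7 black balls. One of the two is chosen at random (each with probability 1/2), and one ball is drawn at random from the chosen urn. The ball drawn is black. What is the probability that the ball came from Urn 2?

P(black | Urn 1) = 1/2; P(black | Urn 2) = 7/11.
P(black) = 1/2·1/2 + 1/2·7/11 = 25/44.
By Bayes' rule, P(Urn 2 | black) = 7/22 / 25/44 = 14/25 ≈ 0.5600.

14/25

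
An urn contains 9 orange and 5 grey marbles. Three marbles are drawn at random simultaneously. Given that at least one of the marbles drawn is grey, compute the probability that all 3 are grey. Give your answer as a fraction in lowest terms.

P(all 3 grey) = C(5,3)/C(14,3) = 5/182; P(at least one grey) = 1 − C(9,3)/C(14,3) = 10/13.
Since 'all 3 grey' ⊆ 'at least one grey', P(all 3 | at least one) = 5/182 / 10/13 = 1/28 ≈ 0.0357.

1/28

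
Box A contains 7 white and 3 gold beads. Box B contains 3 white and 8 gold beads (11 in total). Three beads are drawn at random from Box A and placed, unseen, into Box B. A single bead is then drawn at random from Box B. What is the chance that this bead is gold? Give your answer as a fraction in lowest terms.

Condition on how many of the transferred beads are gold (from Box A: 3 gold of 10; then Box B has 14 total).
  0 gold: C(3,0)C(7,3)/C(10,3) = 7/24; then P = 8/14
  1 gold: C(3,1)C(7,2)/C(10,3) = 21/40; then P = 9/14
  2 gold: C(3,2)C(7,1)/C(10,3) = 7/40; then P = 10/14
  3 gold: C(3,3)C(7,0)/C(10,3) = 1/120; then P = 11/14
P(gold from Box B) = 89/140 ≈ 0.6357.

89/140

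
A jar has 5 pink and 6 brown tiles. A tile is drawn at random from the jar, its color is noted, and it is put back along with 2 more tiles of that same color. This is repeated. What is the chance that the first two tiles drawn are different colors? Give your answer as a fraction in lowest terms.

Either brown then pink, or pink then brown; after the first draw the total is 13.
P = (6/11)·(5/13) + (5/11)·(6/13) = 60/143 ≈ 0.4196.

60/143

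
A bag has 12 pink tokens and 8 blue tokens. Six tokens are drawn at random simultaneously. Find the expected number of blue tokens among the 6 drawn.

12/5

By linearity of expectation, E[X] = Σ P(draw i is blue); by symmetry each draw (even without replacement) has P(blue) = 8/20.
E[X] = 6 · 8/20 = 12/5 ≈ 2.4000.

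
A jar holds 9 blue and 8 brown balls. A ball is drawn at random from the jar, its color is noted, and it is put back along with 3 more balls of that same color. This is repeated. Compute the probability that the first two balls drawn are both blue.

After a blue draw the jar holds 12 blue out of 20.
P = (9/17)·(12/20) = 27/85 ≈ 0.3176.

27/85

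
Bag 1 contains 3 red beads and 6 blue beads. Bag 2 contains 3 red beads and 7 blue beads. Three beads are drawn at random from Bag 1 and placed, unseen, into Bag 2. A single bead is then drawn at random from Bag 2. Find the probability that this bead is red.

Condition on how many of the transferred beads are red (from Bag 1: 3 red of 9; then Bag 2 has 13 total).
  0 red: C(3,0)C(6,3)/C(9,3) = 5/21; then P = 3/13
  1 red: C(3,1)C(6,2)/C(9,3) = 15/28; then P = 4/13
  2 red: C(3,2)C(6,1)/C(9,3) = 3/14; then P = 5/13
  3 red: C(3,3)C(6,0)/C(9,3) = 1/84; then P = 6/13
P(red from Bag 2) = 4/13 ≈ 0.3077.

4/13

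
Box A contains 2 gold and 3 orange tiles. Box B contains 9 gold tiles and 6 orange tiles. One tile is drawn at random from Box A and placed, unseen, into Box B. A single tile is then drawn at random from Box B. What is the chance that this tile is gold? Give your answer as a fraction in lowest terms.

Condition on how many of the transferred tiles are gold (from Box A: 2 gold of 5; then Box B has 16 total).
  0 gold: C(2,0)C(3,1)/C(5,1) = 3/5; then P = 9/16
  1 gold: C(2,1)C(3,0)/C(5,1) = 2/5; then P = 10/16
P(gold from Box B) = 47/80 ≈ 0.5875.

47/80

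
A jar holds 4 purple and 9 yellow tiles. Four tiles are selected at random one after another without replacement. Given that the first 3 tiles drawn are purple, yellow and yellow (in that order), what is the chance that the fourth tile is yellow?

After removing 1 purple, 2 yellow, the jar has 7 yellow out of 10 remaining.
P(fourth is yellow | given) = 7/10 ≈ 0.7000.

7/10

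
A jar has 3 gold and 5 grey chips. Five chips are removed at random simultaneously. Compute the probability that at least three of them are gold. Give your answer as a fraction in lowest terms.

Sum the hypergeometric tail for j = 3,…,3 gold chips.
Favorable = C(3,3)·C(5,2) = 10; total = C(8,5) = 56.
P = 10/56 = 5/28 ≈ 0.1786.

5/28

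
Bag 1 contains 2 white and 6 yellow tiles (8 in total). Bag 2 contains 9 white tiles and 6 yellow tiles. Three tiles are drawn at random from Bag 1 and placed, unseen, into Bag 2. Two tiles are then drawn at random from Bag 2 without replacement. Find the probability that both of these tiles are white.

Condition on how many of the transferred tiles are white (from Bag 1: 2 white of 8; then Bag 2 has 18 total).
  0 white: C(2,0)C(6,3)/C(8,3) = 5/14; then P = C(9,2)/C(18,2) = 4/17
  1 white: C(2,1)C(6,2)/C(8,3) = 15/28; then P = C(10,2)/C(18,2) = 5/17
  2 white: C(2,2)C(6,1)/C(8,3) = 3/28; then P = C(11,2)/C(18,2) = 55/153
P(both white) = 100/357 ≈ 0.2801.

100/357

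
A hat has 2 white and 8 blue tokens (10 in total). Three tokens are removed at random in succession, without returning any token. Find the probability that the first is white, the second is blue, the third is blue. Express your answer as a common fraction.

Multiply the conditional probability of each draw in order, without replacement, so each draw removes one from its color and from the total.
P = (2/10) · (8/9) · (7/8) = 7/45 ≈ 0.1556.

7/45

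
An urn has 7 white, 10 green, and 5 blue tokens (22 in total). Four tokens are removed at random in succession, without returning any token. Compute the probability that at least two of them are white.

Sum the hypergeometric tail for j = 2,…,4 white tokens.
Favorable = C(7,2)·C(15,2) + C(7,3)·C(15,1) + C(7,4)·C(15,0) = 2765; total = C(22,4) = 7315.
P = 2765/7315 = 79/209 ≈ 0.3780.

79/209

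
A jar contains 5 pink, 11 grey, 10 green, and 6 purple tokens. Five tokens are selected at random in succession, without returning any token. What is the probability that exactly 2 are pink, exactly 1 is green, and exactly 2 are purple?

375/50344

Unordered draws without replacement: count favorable combinations over C(32,5).
Favorable = C(5,2) · C(11,0) · C(10,1) · C(6,2) = 1500; total = C(32,5) = 201376.
P = 1500/201376 = 375/50344 ≈ 0.0074.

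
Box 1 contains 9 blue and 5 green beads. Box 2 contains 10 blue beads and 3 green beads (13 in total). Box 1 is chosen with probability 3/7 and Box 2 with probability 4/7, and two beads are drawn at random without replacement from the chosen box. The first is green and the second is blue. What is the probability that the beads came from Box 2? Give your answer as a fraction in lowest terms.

28/55

P(E | Box 1) = 45/182; P(E | Box 2) = 5/26.
P(E) = 3/7·45/182 + 4/7·5/26 = 275/1274.
By Bayes' rule, P(Box 2 | E) = 10/91 / 275/1274 = 28/55 ≈ 0.5091.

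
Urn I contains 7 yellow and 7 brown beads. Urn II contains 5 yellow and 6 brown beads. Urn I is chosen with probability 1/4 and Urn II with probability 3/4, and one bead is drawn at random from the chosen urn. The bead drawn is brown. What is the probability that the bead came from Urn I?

P(brown | Urn I) = 1/2; P(brown | Urn II) = 6/11.
P(brown) = 1/4·1/2 + 3/4·6/11 = 47/88.
By Bayes' rule, P(Urn I | brown) = 1/8 / 47/88 = 11/47 ≈ 0.2340.

11/47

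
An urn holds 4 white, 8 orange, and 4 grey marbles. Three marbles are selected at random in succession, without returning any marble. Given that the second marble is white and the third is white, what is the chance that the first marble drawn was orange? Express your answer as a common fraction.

P(first=orange and the second marble is white and the third is white) = (8/16)·(4/15)·(3/14) = 1/35.
P(E) = Σ over first color = 1/140 + 1/35 + 1/70 = 1/20.
By Bayes, P(first=orange | E) = 1/35 / 1/20 = 4/7 ≈ 0.5714.

4/7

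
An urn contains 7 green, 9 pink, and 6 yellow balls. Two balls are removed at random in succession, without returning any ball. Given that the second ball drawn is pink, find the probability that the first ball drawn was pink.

8/21

P(first=pink and the second ball drawn is pink) = (9/22)·(8/21) = 12/77.
P(the second ball drawn is pink) = Σ over first color = 3/22 + 12/77 + 9/77 = 9/22.
By Bayes, P(first=pink | the second ball drawn is pink) = 12/77 / 9/22 = 8/21 ≈ 0.3810.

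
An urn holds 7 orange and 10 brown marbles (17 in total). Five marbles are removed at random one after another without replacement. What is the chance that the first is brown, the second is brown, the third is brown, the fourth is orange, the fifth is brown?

21/442

Multiply the conditional probability of each draw in order, without replacement, so each draw removes one from its color and from the total.
P = (10/17) · (9/16) · (8/15) · (7/14) · (7/13) = 21/442 ≈ 0.0475.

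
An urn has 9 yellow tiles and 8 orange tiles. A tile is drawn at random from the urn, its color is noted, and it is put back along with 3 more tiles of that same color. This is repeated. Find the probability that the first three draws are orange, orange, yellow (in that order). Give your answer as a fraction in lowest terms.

Track the composition after each reinforcement of +3.
P = (8/17) · (11/20) · (9/23) = 198/1955 ≈ 0.1013.

198/1955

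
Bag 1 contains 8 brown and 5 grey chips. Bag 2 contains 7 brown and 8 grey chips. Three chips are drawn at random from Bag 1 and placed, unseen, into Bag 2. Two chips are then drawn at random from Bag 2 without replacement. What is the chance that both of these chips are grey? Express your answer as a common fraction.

Condition on how many of the transferred chips are grey (from Bag 1: 5 grey of 13; then Bag 2 has 18 total).
  0 grey: C(5,0)C(8,3)/C(13,3) = 28/143; then P = C(8,2)/C(18,2) = 28/153
  1 grey: C(5,1)C(8,2)/C(13,3) = 70/143; then P = C(9,2)/C(18,2) = 4/17
  2 grey: C(5,2)C(8,1)/C(13,3) = 40/143; then P = C(10,2)/C(18,2) = 5/17
  3 grey: C(5,3)C(8,0)/C(13,3) = 5/143; then P = C(11,2)/C(18,2) = 55/153
P(both grey) = 163/663 ≈ 0.2459.

163/663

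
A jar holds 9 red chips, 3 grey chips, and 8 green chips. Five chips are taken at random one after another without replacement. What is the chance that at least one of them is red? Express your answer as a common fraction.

2507/2584

Use the complement: P(at least one red) = 1 − P(no red).
P(none) = C(11,5)/C(20,5) = 462/15504.
So P = 1 − 462/15504 = 2507/2584 ≈ 0.9702.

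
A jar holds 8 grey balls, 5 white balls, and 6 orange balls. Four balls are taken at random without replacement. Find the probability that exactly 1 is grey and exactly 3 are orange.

Unordered draws without replacement: count favorable combinations over C(19,4).
Favorable = C(8,1) · C(5,0) · C(6,3) = 160; total = C(19,4) = 3876.
P = 160/3876 = 40/969 ≈ 0.0413.

40/969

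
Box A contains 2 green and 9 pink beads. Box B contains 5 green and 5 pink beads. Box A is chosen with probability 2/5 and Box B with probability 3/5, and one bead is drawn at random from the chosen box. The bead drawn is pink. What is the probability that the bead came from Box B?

11/23

P(pink | Box A) = 9/11; P(pink | Box B) = 1/2.
P(pink) = 2/5·9/11 + 3/5·1/2 = 69/110.
By Bayes' rule, P(Box B | pink) = 3/10 / 69/110 = 11/23 ≈ 0.4783.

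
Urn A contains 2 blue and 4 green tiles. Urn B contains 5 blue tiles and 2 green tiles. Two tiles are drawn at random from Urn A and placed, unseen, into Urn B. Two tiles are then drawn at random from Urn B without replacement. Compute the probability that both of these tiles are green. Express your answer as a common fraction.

61/540

Condition on how many of the transferred tiles are green (from Urn A: 4 green of 6; then Urn B has 9 total).
  0 green: C(4,0)C(2,2)/C(6,2) = 1/15; then P = C(2,2)/C(9,2) = 1/36
  1 green: C(4,1)C(2,1)/C(6,2) = 8/15; then P = C(3,2)/C(9,2) = 1/12
  2 green: C(4,2)C(2,0)/C(6,2) = 2/5; then P = C(4,2)/C(9,2) = 1/6
P(both green) = 61/540 ≈ 0.1130.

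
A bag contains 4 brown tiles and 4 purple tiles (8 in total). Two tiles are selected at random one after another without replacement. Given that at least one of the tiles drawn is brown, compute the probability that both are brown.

P(both brown) = C(4,2)/C(8,2) = 3/14; P(at least one brown) = 1 − C(4,2)/C(8,2) = 11/14.
Since 'both brown' ⊆ 'at least one brown', P(both | at least one) = 3/14 / 11/14 = 3/11 ≈ 0.2727.

3/11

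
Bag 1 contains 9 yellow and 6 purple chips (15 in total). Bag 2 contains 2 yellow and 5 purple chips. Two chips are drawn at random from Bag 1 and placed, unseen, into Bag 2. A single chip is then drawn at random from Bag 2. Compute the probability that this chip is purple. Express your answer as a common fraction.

29/45

Condition on how many of the transferred chips are purple (from Bag 1: 6 purple of 15; then Bag 2 has 9 total).
  0 purple: C(6,0)C(9,2)/C(15,2) = 12/35; then P = 5/9
  1 purple: C(6,1)C(9,1)/C(15,2) = 18/35; then P = 6/9
  2 purple: C(6,2)C(9,0)/C(15,2) = 1/7; then P = 7/9
P(purple from Bag 2) = 29/45 ≈ 0.6444.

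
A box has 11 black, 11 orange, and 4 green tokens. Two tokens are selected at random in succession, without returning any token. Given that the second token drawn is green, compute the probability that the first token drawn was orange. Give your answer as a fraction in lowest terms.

P(first=orange and the second token drawn is green) = (11/26)·(4/25) = 22/325.
P(the second token drawn is green) = Σ over first color = 22/325 + 22/325 + 6/325 = 2/13.
By Bayes, P(first=orange | the second token drawn is green) = 22/325 / 2/13 = 11/25 ≈ 0.4400.

11/25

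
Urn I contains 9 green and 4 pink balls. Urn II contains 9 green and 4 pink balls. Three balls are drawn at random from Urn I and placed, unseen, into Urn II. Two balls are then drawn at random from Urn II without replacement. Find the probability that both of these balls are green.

Condition on how many of the transferred balls are green (from Urn I: 9 green of 13; then Urn II has 16 total).
  0 green: C(9,0)C(4,3)/C(13,3) = 2/143; then P = C(9,2)/C(16,2) = 3/10
  1 green: C(9,1)C(4,2)/C(13,3) = 27/143; then P = C(10,2)/C(16,2) = 3/8
  2 green: C(9,2)C(4,1)/C(13,3) = 72/143; then P = C(11,2)/C(16,2) = 11/24
  3 green: C(9,3)C(4,0)/C(13,3) = 42/143; then P = C(12,2)/C(16,2) = 11/20
P(both green) = 243/520 ≈ 0.4673.

243/520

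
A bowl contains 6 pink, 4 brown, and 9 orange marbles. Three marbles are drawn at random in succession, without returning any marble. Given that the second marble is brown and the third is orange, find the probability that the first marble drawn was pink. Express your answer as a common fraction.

6/17

P(first=pink and the second marble is brown and the third is orange) = (6/19)·(4/18)·(9/17) = 12/323.
P(E) = Σ over first color = 12/323 + 6/323 + 16/323 = 2/19.
By Bayes, P(first=pink | E) = 12/323 / 2/19 = 6/17 ≈ 0.3529.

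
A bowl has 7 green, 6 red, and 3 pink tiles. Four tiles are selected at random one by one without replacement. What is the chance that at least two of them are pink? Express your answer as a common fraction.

Sum the hypergeometric tail for j = 2,…,3 pink tiles.
Favorable = C(3,2)·C(13,2) + C(3,3)·C(13,1) = 247; total = C(16,4) = 1820.
P = 247/1820 = 19/140 ≈ 0.1357.

19/140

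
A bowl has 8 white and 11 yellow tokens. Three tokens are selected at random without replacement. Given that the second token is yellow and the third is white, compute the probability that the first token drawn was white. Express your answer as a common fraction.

7/17

P(first=white and the second token is yellow and the third is white) = (8/19)·(11/18)·(7/17) = 308/2907.
P(E) = Σ over first color = 308/2907 + 440/2907 = 44/171.
By Bayes, P(first=white | E) = 308/2907 / 44/171 = 7/17 ≈ 0.4118.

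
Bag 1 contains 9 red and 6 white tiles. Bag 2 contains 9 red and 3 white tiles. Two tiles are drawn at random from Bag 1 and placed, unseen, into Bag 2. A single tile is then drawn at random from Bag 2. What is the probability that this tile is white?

19/70

Condition on how many of the transferred tiles are white (from Bag 1: 6 white of 15; then Bag 2 has 14 total).
  0 white: C(6,0)C(9,2)/C(15,2) = 12/35; then P = 3/14
  1 white: C(6,1)C(9,1)/C(15,2) = 18/35; then P = 4/14
  2 white: C(6,2)C(9,0)/C(15,2) = 1/7; then P = 5/14
P(white from Bag 2) = 19/70 ≈ 0.2714.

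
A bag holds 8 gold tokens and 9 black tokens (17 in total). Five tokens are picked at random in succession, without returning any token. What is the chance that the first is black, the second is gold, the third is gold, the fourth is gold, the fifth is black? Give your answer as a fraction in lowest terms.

Multiply the conditional probability of each draw in order, without replacement, so each draw removes one from its color and from the total.
P = (9/17) · (8/16) · (7/15) · (6/14) · (8/13) = 36/1105 ≈ 0.0326.

36/1105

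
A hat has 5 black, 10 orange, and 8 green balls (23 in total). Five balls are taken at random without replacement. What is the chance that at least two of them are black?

Sum the hypergeometric tail for j = 2,…,5 black balls.
Favorable = C(5,2)·C(18,3) + C(5,3)·C(18,2) + C(5,4)·C(18,1) + C(5,5)·C(18,0) = 9781; total = C(23,5) = 33649.
P = 9781/33649 = 9781/33649 ≈ 0.2907.

9781/33649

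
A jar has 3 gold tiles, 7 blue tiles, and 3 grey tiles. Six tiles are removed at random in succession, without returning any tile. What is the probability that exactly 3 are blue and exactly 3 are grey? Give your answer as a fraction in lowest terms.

Unordered draws without replacement: count favorable combinations over C(13,6).
Favorable = C(3,0) · C(7,3) · C(3,3) = 35; total = C(13,6) = 1716.
P = 35/1716 = 35/1716 ≈ 0.0204.

35/1716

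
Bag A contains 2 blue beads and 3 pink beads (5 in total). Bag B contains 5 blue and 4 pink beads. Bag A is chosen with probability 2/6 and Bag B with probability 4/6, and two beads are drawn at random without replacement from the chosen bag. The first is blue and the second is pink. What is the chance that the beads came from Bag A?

P(E | Bag A) = 3/10; P(E | Bag B) = 5/18.
P(E) = 1/3·3/10 + 2/3·5/18 = 77/270.
By Bayes' rule, P(Bag A | E) = 1/10 / 77/270 = 27/77 ≈ 0.3506.

27/77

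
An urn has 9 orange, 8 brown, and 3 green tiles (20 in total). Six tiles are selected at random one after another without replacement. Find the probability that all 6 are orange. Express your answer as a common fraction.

Unordered draws without replacement: count favorable combinations over C(20,6).
Favorable = C(9,6) · C(8,0) · C(3,0) = 84; total = C(20,6) = 38760.
P = 84/38760 = 7/3230 ≈ 0.0022.

7/3230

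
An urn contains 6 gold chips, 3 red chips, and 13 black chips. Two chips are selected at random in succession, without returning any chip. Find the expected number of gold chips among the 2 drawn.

By linearity of expectation, E[X] = Σ P(draw i is gold); by symmetry each draw (even without replacement) has P(gold) = 6/22.
E[X] = 2 · 6/22 = 6/11 ≈ 0.5455.

6/11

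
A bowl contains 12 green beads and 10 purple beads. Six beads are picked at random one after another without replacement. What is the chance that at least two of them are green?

Sum the hypergeometric tail for j = 2,…,6 green beads.
Favorable = C(12,2)·C(10,4) + C(12,3)·C(10,3) + C(12,4)·C(10,2) + C(12,5)·C(10,1) + C(12,6)·C(10,0) = 71379; total = C(22,6) = 74613.
P = 71379/74613 = 309/323 ≈ 0.9567.

309/323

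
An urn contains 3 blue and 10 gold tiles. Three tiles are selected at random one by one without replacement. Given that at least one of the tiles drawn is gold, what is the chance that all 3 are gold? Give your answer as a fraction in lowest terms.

P(all 3 gold) = C(10,3)/C(13,3) = 60/143; P(at least one gold) = 1 − C(3,3)/C(13,3) = 285/286.
Since 'all 3 gold' ⊆ 'at least one gold', P(all 3 | at least one) = 60/143 / 285/286 = 8/19 ≈ 0.4211.

8/19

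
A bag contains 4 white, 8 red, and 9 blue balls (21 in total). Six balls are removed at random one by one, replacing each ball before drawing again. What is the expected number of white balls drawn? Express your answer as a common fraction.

8/7

By linearity of expectation, E[X] = Σ P(draw i is white); each independent draw has P(white) = 4/21.
E[X] = 6 · 4/21 = 8/7 ≈ 1.1429.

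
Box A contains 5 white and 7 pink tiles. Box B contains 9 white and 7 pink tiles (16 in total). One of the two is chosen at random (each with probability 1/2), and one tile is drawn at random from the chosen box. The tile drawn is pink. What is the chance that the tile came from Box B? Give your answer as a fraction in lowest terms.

P(pink | Box A) = 7/12; P(pink | Box B) = 7/16.
P(pink) = 1/2·7/12 + 1/2·7/16 = 49/96.
By Bayes' rule, P(Box B | pink) = 7/32 / 49/96 = 3/7 ≈ 0.4286.

3/7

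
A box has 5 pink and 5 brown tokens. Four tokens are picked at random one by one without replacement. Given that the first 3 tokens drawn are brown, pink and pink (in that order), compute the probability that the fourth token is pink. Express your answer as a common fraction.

3/7

After removing 2 pink, 1 brown, the box has 3 pink out of 7 remaining.
P(fourth is pink | given) = 3/7 ≈ 0.4286.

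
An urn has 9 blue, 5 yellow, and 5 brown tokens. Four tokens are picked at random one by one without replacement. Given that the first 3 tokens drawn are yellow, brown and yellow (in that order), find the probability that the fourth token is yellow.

3/16

After removing 2 yellow, 1 brown, the urn has 3 yellow out of 16 remaining.
P(fourth is yellow | given) = 3/16 ≈ 0.1875.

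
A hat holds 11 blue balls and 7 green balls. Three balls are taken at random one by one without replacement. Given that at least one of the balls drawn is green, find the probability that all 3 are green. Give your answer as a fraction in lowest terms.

5/93

P(all 3 green) = C(7,3)/C(18,3) = 35/816; P(at least one green) = 1 − C(11,3)/C(18,3) = 217/272.
Since 'all 3 green' ⊆ 'at least one green', P(all 3 | at least one) = 35/816 / 217/272 = 5/93 ≈ 0.0538.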